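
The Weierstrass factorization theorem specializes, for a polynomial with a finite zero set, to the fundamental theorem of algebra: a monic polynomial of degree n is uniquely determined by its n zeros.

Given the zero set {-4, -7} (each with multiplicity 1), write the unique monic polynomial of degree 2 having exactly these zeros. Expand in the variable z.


The polynomial is p(z) = ∏_{α ∈ S} (z − α), where S = {-4, -7}.
Expanding the product yields: p(z) = z^2 + 11·z + 28.
The resulting polynomial has degree 2 and real coefficients as required.

p(z) = z^2 + 11·z + 28.


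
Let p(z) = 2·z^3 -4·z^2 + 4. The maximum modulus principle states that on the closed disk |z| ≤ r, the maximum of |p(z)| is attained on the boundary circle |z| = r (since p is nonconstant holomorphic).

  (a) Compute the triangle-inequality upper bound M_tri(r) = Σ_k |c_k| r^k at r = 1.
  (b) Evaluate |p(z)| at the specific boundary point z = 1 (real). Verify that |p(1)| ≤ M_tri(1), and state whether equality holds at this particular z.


Coefficients: c_0 = 4, c_1 = 0, c_2 = -4, c_3 = 2. Radius r = 1.
Part (a). Triangle bound: M_tri(r) = Σ_k |c_k| r^k
  = |4|·1^0 + |0|·1^1 + |-4|·1^2 + |2|·1^3
  = 4 + 0 + 4 + 2 = 10.
This bounds M(r) := max_{|z|=r} |p(z)| from above; equality holds iff all terms c_k z^k can be made to align in phase at a single z on |z|=r.
Part (b). At z = 1 (real, on the circle |z| = r):
  p(1) = (4)·1^0 + (0)·1^1 + (-4)·1^2 + (2)·1^3 = 2.
  |p(1)| = 2.
Check: |p(1)| = 2 ≤ 10 = M_tri(1). ✓ Equality does not hold at z = 1 (the coefficients have mixed signs, so the terms do not all align in phase there).

M_tri(1) = 10; |p(1)| = 2; equality at z=1: no.


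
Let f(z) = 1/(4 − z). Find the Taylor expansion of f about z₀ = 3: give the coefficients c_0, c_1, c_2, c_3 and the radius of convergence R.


Let w = z − z₀, so z = z₀ + w.
Then 4 − z = 4 − (z₀ + w) = (4 − z₀) − w = 1 − w.
f(z) = 1/(1 − w) = (1/(1)) · 1/(1 − w/(1)) = Σ_{n≥0} w^n / (1)^(n+1).
So c_n = 1/(1)^(n+1):
  c_0 = 1/(1)^1 = 1.
  c_1 = 1/(1)^2 = 1.
  c_2 = 1/(1)^3 = 1.
  c_3 = 1/(1)^4 = 1.
The series is valid for |w/d| < 1, i.e. |z − z₀| < |d|.
Radius of convergence: R = |4 − z₀| = |1| = 1 (distance from z₀ to the singularity z = 4).

c_0 = 1, c_1 = 1, c_2 = 1, c_3 = 1; R = 1.


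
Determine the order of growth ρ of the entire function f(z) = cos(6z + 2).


cos(w) is a linear combination of e^{iw} and e^{−iw} (or e^w, e^{−w} in the hyperbolic case), so |cos(w)| ≤ e^{|w|}. With w = 6z + 2, |w| ≤ 6|z| + 2 = 6r + 2 on |z| = r, giving M(r) ≤ e^{6r + 2}, so ρ ≤ 1. On a suitable ray (z = it for sin/cos; z = t for sinh/cosh, t real → ∞), |cos(6z + 2)| grows like e^{6|t|}/2, so ρ ≥ 1. Hence ρ = 1.
Therefore ρ = 1.

Order ρ = 1.


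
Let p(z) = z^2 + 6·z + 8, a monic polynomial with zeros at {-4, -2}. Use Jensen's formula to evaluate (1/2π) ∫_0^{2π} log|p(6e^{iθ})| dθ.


Zeros: -4, -2; r = 6.
Inside |z| < r: -4, -2. Outside (|z| ≥ r): ∅.
p(0) = 8, so log|p(0)| = log(8) = 2.0794.
Apply Jensen: I(r) = log|p(0)| + Σ_k log(r/|z_k|), summed over zeros inside |z| < r.
  log(r/|z_k|) for z_k = -4: log(6/4) = 0.4055
  log(r/|z_k|) for z_k = -2: log(6/2) = 1.0986
Sum over inside zeros: 1.5041.
I(r) = log|p(0)| + (inside sum) = 2.0794 + 1.5041 = 3.5835.
Closed form (all zeros inside, monic): I(r) = n·log(r) = 2·log(6) = 3.5835. ✓

I(r) ≈ 3.5835.


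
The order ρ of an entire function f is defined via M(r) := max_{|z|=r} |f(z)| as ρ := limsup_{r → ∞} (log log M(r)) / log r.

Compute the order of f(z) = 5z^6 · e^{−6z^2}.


M(r) = max_{|z|=r} |5|·|z|^6·|e^{−6z^2}| = 5·r^6 · e^{6r^2} (the factors attain their maxima compatibly on |z|=r). Then log M(r) = log 5 + 6·log r + 6r^2, dominated by the last term, so log log M(r) ~ 2·log r. The polynomial factor 5z^6 contributes only a log r term and does not affect the order. ρ = 2.
Therefore ρ = 2.

Order ρ = 2.


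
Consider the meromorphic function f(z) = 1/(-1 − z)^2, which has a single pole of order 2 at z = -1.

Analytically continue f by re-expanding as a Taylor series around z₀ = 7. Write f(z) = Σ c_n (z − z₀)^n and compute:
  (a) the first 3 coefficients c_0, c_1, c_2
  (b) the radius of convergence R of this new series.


Let w = z − z₀, so z = z₀ + w.
Then -1 − z = -1 − (z₀ + w) = (-1 − z₀) − w = -8 − w.
f(z) = 1/(-8 − w)^2 = (1/(-8)^2) · (1 − w/(-8))^{−2}.
By the binomial series (1−u)^{−2} = Σ_{n≥0} C(n+1, 1) u^n for |u|<1, with u = w/(-8):
  c_n = C(n+1, 1) / (-8)^(n+2).
  c_0 = 1/(-8)^2 = 1/64.
  c_1 = 2/(-8)^3 = -1/256.
  c_2 = 3/(-8)^4 = 3/4096.
The series is valid for |w/d| < 1, i.e. |z − z₀| < |d|.
Radius of convergence: R = |-1 − z₀| = |-8| = 8 (distance from z₀ to the singularity z = -1).

c_0 = 1/64, c_1 = -1/256, c_2 = 3/4096; R = 8.


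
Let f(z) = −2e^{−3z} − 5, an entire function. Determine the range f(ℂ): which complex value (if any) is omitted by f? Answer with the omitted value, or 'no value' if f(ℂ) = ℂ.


Little Picard bounds the complement of f(ℂ) to at most one point.
e^{−3z} is never zero on ℂ, so -2·e^{−3z} takes every value in ℂ ∖ {0}. Adding -5 shifts the range to ℂ ∖ {-5}. Thus f omits exactly the value -5.

Omitted value: -5.


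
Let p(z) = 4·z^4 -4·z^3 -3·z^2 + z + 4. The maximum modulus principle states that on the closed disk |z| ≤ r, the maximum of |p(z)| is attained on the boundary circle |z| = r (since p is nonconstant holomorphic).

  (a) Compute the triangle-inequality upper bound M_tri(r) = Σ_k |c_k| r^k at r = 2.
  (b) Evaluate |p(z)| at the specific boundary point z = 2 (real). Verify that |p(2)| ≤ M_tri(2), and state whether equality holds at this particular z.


Coefficients: c_0 = 4, c_1 = 1, c_2 = -3, c_3 = -4, c_4 = 4. Radius r = 2.
Part (a). Triangle bound: M_tri(r) = Σ_k |c_k| r^k
  = |4|·2^0 + |1|·2^1 + |-3|·2^2 + |-4|·2^3 + |4|·2^4
  = 4 + 2 + 12 + 32 + 64 = 114.
This bounds M(r) := max_{|z|=r} |p(z)| from above; equality holds iff all terms c_k z^k can be made to align in phase at a single z on |z|=r.
Part (b). At z = 2 (real, on the circle |z| = r):
  p(2) = (4)·2^0 + (1)·2^1 + (-3)·2^2 + (-4)·2^3 + (4)·2^4 = 26.
  |p(2)| = 26.
Check: |p(2)| = 26 ≤ 114 = M_tri(2). ✓ Equality does not hold at z = 2 (the coefficients have mixed signs, so the terms do not all align in phase there).

M_tri(2) = 114; |p(2)| = 26; equality at z=2: no.


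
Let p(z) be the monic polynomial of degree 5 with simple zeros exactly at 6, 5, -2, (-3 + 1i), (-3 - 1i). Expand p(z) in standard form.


The polynomial is p(z) = ∏_{α ∈ S} (z − α), where S = {6, 5, -2, (-3 + 1i), (-3 - 1i)}.
Expanding the product yields: p(z) = z^5 -3·z^4 -36·z^3 + 18·z^2 + 440·z + 600.
Note conjugate pairs combine to real quadratics: (z − (-3+1i))(z − (-3−1i)) = z² + 6z + 10.
The resulting polynomial has degree 5 and real coefficients as required.

p(z) = z^5 -3·z^4 -36·z^3 + 18·z^2 + 440·z + 600.


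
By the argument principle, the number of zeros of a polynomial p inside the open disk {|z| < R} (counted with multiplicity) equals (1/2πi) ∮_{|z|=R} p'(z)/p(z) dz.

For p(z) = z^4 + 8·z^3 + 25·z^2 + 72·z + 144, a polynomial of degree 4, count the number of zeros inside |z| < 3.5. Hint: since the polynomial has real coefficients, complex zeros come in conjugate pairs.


The zeros of p are: -4, -4, (0 + 3i), (0 - 3i).
Their magnitudes are: 4, 4, 3, 3.
Zeros with |z| < R = 3.5: (0 + 3i), (0 - 3i).
Count = 2.
By the argument principle, (1/2πi) ∮_{|z|=R} p'(z)/p(z) dz equals exactly this count.

Number of zeros inside |z| < 3.5: 2.


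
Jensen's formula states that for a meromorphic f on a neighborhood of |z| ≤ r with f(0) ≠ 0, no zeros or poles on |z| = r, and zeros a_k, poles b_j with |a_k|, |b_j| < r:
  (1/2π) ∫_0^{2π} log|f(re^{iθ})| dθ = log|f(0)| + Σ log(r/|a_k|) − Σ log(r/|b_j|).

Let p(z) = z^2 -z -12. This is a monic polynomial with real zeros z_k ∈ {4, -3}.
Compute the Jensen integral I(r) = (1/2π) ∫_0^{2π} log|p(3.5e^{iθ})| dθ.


Zeros: -3, 4; r = 3.5.
Inside |z| < r: -3. Outside (|z| ≥ r): 4.
p(0) = -12, so log|p(0)| = log(12) = 2.4849.
Apply Jensen: I(r) = log|p(0)| + Σ_k log(r/|z_k|), summed over zeros inside |z| < r.
  log(r/|z_k|) for z_k = -3: log(3.5/3) = 0.1542
  Outside zeros (4) contribute nothing to the Jensen sum.
Sum over inside zeros: 0.1542.
I(r) = log|p(0)| + (inside sum) = 2.4849 + 0.1542 = 2.6391.
Note: since some zeros are outside |z| ≤ r, the simplified n·log(r) form does NOT apply — only the inside zeros contribute.

I(r) ≈ 2.6391.


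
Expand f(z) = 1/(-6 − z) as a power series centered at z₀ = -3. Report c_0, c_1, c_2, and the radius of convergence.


Let w = z − z₀, so z = z₀ + w.
Then -6 − z = -6 − (z₀ + w) = (-6 − z₀) − w = -3 − w.
f(z) = 1/(-3 − w) = (1/(-3)) · 1/(1 − w/(-3)) = Σ_{n≥0} w^n / (-3)^(n+1).
So c_n = 1/(-3)^(n+1):
  c_0 = 1/(-3)^1 = -1/3.
  c_1 = 1/(-3)^2 = 1/9.
  c_2 = 1/(-3)^3 = -1/27.
The series is valid for |w/d| < 1, i.e. |z − z₀| < |d|.
Radius of convergence: R = |-6 − z₀| = |-3| = 3 (distance from z₀ to the singularity z = -6).

c_0 = -1/3, c_1 = 1/9, c_2 = -1/27; R = 3.


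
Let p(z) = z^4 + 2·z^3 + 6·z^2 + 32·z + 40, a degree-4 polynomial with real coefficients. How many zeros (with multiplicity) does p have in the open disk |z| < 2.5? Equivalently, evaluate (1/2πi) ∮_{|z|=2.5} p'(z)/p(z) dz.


The zeros of p are: -2, -2, (1 + 3i), (1 - 3i).
Their magnitudes are: 2, 2, 3.162, 3.162.
Zeros with |z| < R = 2.5: -2, -2.
Count = 2.
By the argument principle, (1/2πi) ∮_{|z|=R} p'(z)/p(z) dz equals exactly this count.

Number of zeros inside |z| < 2.5: 2.


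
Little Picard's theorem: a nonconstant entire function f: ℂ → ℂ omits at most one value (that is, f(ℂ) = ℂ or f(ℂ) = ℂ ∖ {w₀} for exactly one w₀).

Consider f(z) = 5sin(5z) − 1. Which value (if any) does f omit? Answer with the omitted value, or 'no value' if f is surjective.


Little Picard bounds the complement of f(ℂ) to at most one point.
sin is entire and surjective onto ℂ: for every w ∈ ℂ, sin(ζ) = w has a solution ζ ∈ ℂ (e.g., via the complex inverse arcsin). With ζ = 5z this gives z = ζ/(5). Then 5·sin(5z) takes every value in 5·ℂ = ℂ, and adding -1 is a bijection of ℂ. So f is surjective and omits no value. (Note: only on the real line is sin bounded by [−1, 1].)

Omitted value: no value.


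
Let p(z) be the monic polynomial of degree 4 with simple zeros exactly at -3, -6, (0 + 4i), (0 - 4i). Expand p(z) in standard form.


The polynomial is p(z) = ∏_{α ∈ S} (z − α), where S = {-3, -6, (0 + 4i), (0 - 4i)}.
Expanding the product yields: p(z) = z^4 + 9·z^3 + 34·z^2 + 144·z + 288.
Note conjugate pairs combine to real quadratics: (z − (0+4i))(z − (0−4i)) = z² + 16.
The resulting polynomial has degree 4 and real coefficients as required.

p(z) = z^4 + 9·z^3 + 34·z^2 + 144·z + 288.


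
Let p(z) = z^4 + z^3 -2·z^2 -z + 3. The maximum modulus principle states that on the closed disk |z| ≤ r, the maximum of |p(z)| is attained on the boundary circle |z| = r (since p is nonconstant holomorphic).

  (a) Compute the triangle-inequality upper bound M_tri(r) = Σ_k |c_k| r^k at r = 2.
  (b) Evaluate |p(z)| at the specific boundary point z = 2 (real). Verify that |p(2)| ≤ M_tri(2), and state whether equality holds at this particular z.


Coefficients: c_0 = 3, c_1 = -1, c_2 = -2, c_3 = 1, c_4 = 1. Radius r = 2.
Part (a). Triangle bound: M_tri(r) = Σ_k |c_k| r^k
  = |3|·2^0 + |-1|·2^1 + |-2|·2^2 + |1|·2^3 + |1|·2^4
  = 3 + 2 + 8 + 8 + 16 = 37.
This bounds M(r) := max_{|z|=r} |p(z)| from above; equality holds iff all terms c_k z^k can be made to align in phase at a single z on |z|=r.
Part (b). At z = 2 (real, on the circle |z| = r):
  p(2) = (3)·2^0 + (-1)·2^1 + (-2)·2^2 + (1)·2^3 + (1)·2^4 = 17.
  |p(2)| = 17.
Check: |p(2)| = 17 ≤ 37 = M_tri(2). ✓ Equality does not hold at z = 2 (the coefficients have mixed signs, so the terms do not all align in phase there).

M_tri(2) = 37; |p(2)| = 17; equality at z=2: no.


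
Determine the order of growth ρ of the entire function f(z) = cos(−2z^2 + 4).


Write cos(w) = (e^{iw} ± e^{−iw})/(2 or 2i), so |cos(w)| ≤ e^{|w|}. With w = −2z^2 + 4, |w| ≤ 2r^2 + 4 on |z|=r, giving M(r) ≤ e^{2r^2 + 4} and ρ ≤ 2. For the lower bound, choose z on |z|=r with -2z^2 purely imaginary of modulus 2r^2; then |cos(−2z^2 + 4)| grows like e^{2r^2}/2, so ρ ≥ 2. Hence ρ = 2.
Therefore ρ = 2.

Order ρ = 2.


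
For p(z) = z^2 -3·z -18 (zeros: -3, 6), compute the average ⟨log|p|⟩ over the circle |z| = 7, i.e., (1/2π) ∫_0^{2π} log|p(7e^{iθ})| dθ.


Zeros: -3, 6; r = 7.
Inside |z| < r: -3, 6. Outside (|z| ≥ r): ∅.
p(0) = -18, so log|p(0)| = log(18) = 2.8904.
Apply Jensen: I(r) = log|p(0)| + Σ_k log(r/|z_k|), summed over zeros inside |z| < r.
  log(r/|z_k|) for z_k = -3: log(7/3) = 0.8473
  log(r/|z_k|) for z_k = 6: log(7/6) = 0.1542
Sum over inside zeros: 1.0014.
I(r) = log|p(0)| + (inside sum) = 2.8904 + 1.0014 = 3.8918.
Closed form (all zeros inside, monic): I(r) = n·log(r) = 2·log(7) = 3.8918. ✓

I(r) ≈ 3.8918.


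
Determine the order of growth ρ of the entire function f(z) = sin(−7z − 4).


sin(w) is a linear combination of e^{iw} and e^{−iw} (or e^w, e^{−w} in the hyperbolic case), so |sin(w)| ≤ e^{|w|}. With w = −7z − 4, |w| ≤ 7|z| + 4 = 7r + 4 on |z| = r, giving M(r) ≤ e^{7r + 4}, so ρ ≤ 1. On a suitable ray (z = it for sin/cos; z = t for sinh/cosh, t real → ∞), |sin(−7z − 4)| grows like e^{7|t|}/2, so ρ ≥ 1. Hence ρ = 1.
Therefore ρ = 1.

Order ρ = 1.


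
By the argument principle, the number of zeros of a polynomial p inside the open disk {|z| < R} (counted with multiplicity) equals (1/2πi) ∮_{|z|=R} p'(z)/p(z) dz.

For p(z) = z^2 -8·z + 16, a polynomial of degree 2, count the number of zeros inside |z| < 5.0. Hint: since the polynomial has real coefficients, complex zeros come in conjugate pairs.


The zeros of p are: 4, 4.
Their magnitudes are: 4, 4.
Zeros with |z| < R = 5.0: 4, 4.
Count = 2.
By the argument principle, (1/2πi) ∮_{|z|=R} p'(z)/p(z) dz equals exactly this count.

Number of zeros inside |z| < 5.0: 2.


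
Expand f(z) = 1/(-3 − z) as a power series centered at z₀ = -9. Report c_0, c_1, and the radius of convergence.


Let w = z − z₀, so z = z₀ + w.
Then -3 − z = -3 − (z₀ + w) = (-3 − z₀) − w = 6 − w.
f(z) = 1/(6 − w) = (1/(6)) · 1/(1 − w/(6)) = Σ_{n≥0} w^n / (6)^(n+1).
So c_n = 1/(6)^(n+1):
  c_0 = 1/(6)^1 = 1/6.
  c_1 = 1/(6)^2 = 1/36.
The series is valid for |w/d| < 1, i.e. |z − z₀| < |d|.
Radius of convergence: R = |-3 − z₀| = |6| = 6 (distance from z₀ to the singularity z = -3).

c_0 = 1/6, c_1 = 1/36; R = 6.


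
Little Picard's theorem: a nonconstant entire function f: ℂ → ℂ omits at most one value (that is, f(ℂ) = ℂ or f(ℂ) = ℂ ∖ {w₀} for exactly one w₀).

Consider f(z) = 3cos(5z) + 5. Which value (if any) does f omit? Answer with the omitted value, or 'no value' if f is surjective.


Little Picard bounds the complement of f(ℂ) to at most one point.
cos is entire and surjective onto ℂ: for every w ∈ ℂ, cos(ζ) = w has a solution ζ ∈ ℂ (e.g., via the complex inverse arccos). With ζ = 5z this gives z = ζ/(5). Then 3·cos(5z) takes every value in 3·ℂ = ℂ, and adding 5 is a bijection of ℂ. So f is surjective and omits no value. (Note: only on the real line is cos bounded by [−1, 1].)

Omitted value: no value.


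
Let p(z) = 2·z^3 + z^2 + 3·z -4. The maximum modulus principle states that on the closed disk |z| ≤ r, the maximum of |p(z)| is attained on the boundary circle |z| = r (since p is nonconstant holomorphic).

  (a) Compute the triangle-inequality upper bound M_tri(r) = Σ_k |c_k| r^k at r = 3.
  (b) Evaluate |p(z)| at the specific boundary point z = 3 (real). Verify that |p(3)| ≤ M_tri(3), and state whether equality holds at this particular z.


Coefficients: c_0 = -4, c_1 = 3, c_2 = 1, c_3 = 2. Radius r = 3.
Part (a). Triangle bound: M_tri(r) = Σ_k |c_k| r^k
  = |-4|·3^0 + |3|·3^1 + |1|·3^2 + |2|·3^3
  = 4 + 9 + 9 + 54 = 76.
This bounds M(r) := max_{|z|=r} |p(z)| from above; equality holds iff all terms c_k z^k can be made to align in phase at a single z on |z|=r.
Part (b). At z = 3 (real, on the circle |z| = r):
  p(3) = (-4)·3^0 + (3)·3^1 + (1)·3^2 + (2)·3^3 = 68.
  |p(3)| = 68.
Check: |p(3)| = 68 ≤ 76 = M_tri(3). ✓ Equality does not hold at z = 3 (the coefficients have mixed signs, so the terms do not all align in phase there).

M_tri(3) = 76; |p(3)| = 68; equality at z=3: no.


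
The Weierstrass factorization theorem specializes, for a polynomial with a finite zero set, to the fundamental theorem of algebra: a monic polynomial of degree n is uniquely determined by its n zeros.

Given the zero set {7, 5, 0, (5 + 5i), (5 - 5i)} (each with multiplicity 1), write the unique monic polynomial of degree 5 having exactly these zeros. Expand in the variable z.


The polynomial is p(z) = ∏_{α ∈ S} (z − α), where S = {7, 5, 0, (5 + 5i), (5 - 5i)}.
Expanding the product yields: p(z) = z^5 -22·z^4 + 205·z^3 -950·z^2 + 1750·z.
Note conjugate pairs combine to real quadratics: (z − (5+5i))(z − (5−5i)) = z² − 10z + 50.
The resulting polynomial has degree 5 and real coefficients as required.

p(z) = z^5 -22·z^4 + 205·z^3 -950·z^2 + 1750·z.


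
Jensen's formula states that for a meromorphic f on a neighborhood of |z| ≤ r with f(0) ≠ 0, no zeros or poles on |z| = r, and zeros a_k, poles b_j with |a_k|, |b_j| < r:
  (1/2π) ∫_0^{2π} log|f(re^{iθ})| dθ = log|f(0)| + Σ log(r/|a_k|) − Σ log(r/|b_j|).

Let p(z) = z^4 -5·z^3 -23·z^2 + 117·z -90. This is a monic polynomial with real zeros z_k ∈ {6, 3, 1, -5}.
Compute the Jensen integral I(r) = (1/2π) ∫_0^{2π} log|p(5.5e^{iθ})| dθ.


Zeros: -5, 1, 3, 6; r = 5.5.
Inside |z| < r: -5, 1, 3. Outside (|z| ≥ r): 6.
p(0) = -90, so log|p(0)| = log(90) = 4.4998.
Apply Jensen: I(r) = log|p(0)| + Σ_k log(r/|z_k|), summed over zeros inside |z| < r.
  log(r/|z_k|) for z_k = 3: log(5.5/3) = 0.6061
  log(r/|z_k|) for z_k = 1: log(5.5/1) = 1.7047
  log(r/|z_k|) for z_k = -5: log(5.5/5) = 0.0953
  Outside zeros (6) contribute nothing to the Jensen sum.
Sum over inside zeros: 2.4062.
I(r) = log|p(0)| + (inside sum) = 4.4998 + 2.4062 = 6.9060.
Note: since some zeros are outside |z| ≤ r, the simplified n·log(r) form does NOT apply — only the inside zeros contribute.

I(r) ≈ 6.9060.


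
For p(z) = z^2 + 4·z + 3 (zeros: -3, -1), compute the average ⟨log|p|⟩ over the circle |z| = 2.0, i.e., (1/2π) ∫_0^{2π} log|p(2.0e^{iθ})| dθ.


Zeros: -3, -1; r = 2.0.
Inside |z| < r: -1. Outside (|z| ≥ r): -3.
p(0) = 3, so log|p(0)| = log(3) = 1.0986.
Apply Jensen: I(r) = log|p(0)| + Σ_k log(r/|z_k|), summed over zeros inside |z| < r.
  log(r/|z_k|) for z_k = -1: log(2.0/1) = 0.6931
  Outside zeros (-3) contribute nothing to the Jensen sum.
Sum over inside zeros: 0.6931.
I(r) = log|p(0)| + (inside sum) = 1.0986 + 0.6931 = 1.7918.
Note: since some zeros are outside |z| ≤ r, the simplified n·log(r) form does NOT apply — only the inside zeros contribute.

I(r) ≈ 1.7918.


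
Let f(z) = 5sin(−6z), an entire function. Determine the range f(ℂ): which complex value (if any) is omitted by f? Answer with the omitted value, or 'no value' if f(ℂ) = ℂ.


Little Picard bounds the complement of f(ℂ) to at most one point.
sin is entire and surjective onto ℂ: for every w ∈ ℂ, sin(ζ) = w has a solution ζ ∈ ℂ (e.g., via the complex inverse arcsin). With ζ = −6z this gives z = ζ/(-6). Then 5·sin(−6z) takes every value in 5·ℂ = ℂ, and adding 0 is a bijection of ℂ. So f is surjective and omits no value. (Note: only on the real line is sin bounded by [−1, 1].)

Omitted value: no value.


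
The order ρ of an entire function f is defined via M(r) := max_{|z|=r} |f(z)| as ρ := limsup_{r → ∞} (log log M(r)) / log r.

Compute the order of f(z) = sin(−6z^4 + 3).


Write sin(w) = (e^{iw} ± e^{−iw})/(2 or 2i), so |sin(w)| ≤ e^{|w|}. With w = −6z^4 + 3, |w| ≤ 6r^4 + 3 on |z|=r, giving M(r) ≤ e^{6r^4 + 3} and ρ ≤ 4. For the lower bound, choose z on |z|=r with -6z^4 purely imaginary of modulus 6r^4; then |sin(−6z^4 + 3)| grows like e^{6r^4}/2, so ρ ≥ 4. Hence ρ = 4.
Therefore ρ = 4.

Order ρ = 4.


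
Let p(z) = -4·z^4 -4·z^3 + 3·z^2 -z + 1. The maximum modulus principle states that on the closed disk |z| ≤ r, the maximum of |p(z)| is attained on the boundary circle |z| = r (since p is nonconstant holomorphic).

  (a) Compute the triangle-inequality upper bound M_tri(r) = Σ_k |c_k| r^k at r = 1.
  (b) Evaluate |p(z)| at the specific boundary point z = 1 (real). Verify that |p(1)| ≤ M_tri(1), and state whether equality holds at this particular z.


Coefficients: c_0 = 1, c_1 = -1, c_2 = 3, c_3 = -4, c_4 = -4. Radius r = 1.
Part (a). Triangle bound: M_tri(r) = Σ_k |c_k| r^k
  = |1|·1^0 + |-1|·1^1 + |3|·1^2 + |-4|·1^3 + |-4|·1^4
  = 1 + 1 + 3 + 4 + 4 = 13.
This bounds M(r) := max_{|z|=r} |p(z)| from above; equality holds iff all terms c_k z^k can be made to align in phase at a single z on |z|=r.
Part (b). At z = 1 (real, on the circle |z| = r):
  p(1) = (1)·1^0 + (-1)·1^1 + (3)·1^2 + (-4)·1^3 + (-4)·1^4 = -5.
  |p(1)| = 5.
Check: |p(1)| = 5 ≤ 13 = M_tri(1). ✓ Equality does not hold at z = 1 (the coefficients have mixed signs, so the terms do not all align in phase there).

M_tri(1) = 13; |p(1)| = 5; equality at z=1: no.


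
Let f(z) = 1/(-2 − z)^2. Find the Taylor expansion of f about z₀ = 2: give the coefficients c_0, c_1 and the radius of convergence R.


Let w = z − z₀, so z = z₀ + w.
Then -2 − z = -2 − (z₀ + w) = (-2 − z₀) − w = -4 − w.
f(z) = 1/(-4 − w)^2 = (1/(-4)^2) · (1 − w/(-4))^{−2}.
By the binomial series (1−u)^{−2} = Σ_{n≥0} C(n+1, 1) u^n for |u|<1, with u = w/(-4):
  c_n = C(n+1, 1) / (-4)^(n+2).
  c_0 = 1/(-4)^2 = 1/16.
  c_1 = 2/(-4)^3 = -1/32.
The series is valid for |w/d| < 1, i.e. |z − z₀| < |d|.
Radius of convergence: R = |-2 − z₀| = |-4| = 4 (distance from z₀ to the singularity z = -2).

c_0 = 1/16, c_1 = -1/32; R = 4.


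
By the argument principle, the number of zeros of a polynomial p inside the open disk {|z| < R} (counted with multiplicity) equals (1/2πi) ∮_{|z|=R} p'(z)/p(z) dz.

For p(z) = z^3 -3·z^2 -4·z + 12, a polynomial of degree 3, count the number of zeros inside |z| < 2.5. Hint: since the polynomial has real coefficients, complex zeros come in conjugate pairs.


The zeros of p are: 3, -2, 2.
Their magnitudes are: 3, 2, 2.
Zeros with |z| < R = 2.5: -2, 2.
Count = 2.
By the argument principle, (1/2πi) ∮_{|z|=R} p'(z)/p(z) dz equals exactly this count.

Number of zeros inside |z| < 2.5: 2.


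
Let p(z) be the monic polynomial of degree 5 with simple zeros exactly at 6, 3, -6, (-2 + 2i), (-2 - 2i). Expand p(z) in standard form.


The polynomial is p(z) = ∏_{α ∈ S} (z − α), where S = {6, 3, -6, (-2 + 2i), (-2 - 2i)}.
Expanding the product yields: p(z) = z^5 + z^4 -40·z^3 -60·z^2 + 144·z + 864.
Note conjugate pairs combine to real quadratics: (z − (-2+2i))(z − (-2−2i)) = z² + 4z + 8.
The resulting polynomial has degree 5 and real coefficients as required.

p(z) = z^5 + z^4 -40·z^3 -60·z^2 + 144·z + 864.


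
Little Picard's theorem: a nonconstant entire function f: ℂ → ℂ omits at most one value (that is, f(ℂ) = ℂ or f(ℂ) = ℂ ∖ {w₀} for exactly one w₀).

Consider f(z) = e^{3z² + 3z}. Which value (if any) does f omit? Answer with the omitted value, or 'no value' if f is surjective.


Little Picard bounds the complement of f(ℂ) to at most one point.
The exponent g(z) = 3z² + 3z is a nonconstant polynomial, hence surjective onto ℂ. So e^{g(z)} takes every value in {e^w : w ∈ ℂ} = ℂ ∖ {0}. Adding 0 shifts the range to ℂ ∖ {0}. f omits exactly 0.

Omitted value: 0.


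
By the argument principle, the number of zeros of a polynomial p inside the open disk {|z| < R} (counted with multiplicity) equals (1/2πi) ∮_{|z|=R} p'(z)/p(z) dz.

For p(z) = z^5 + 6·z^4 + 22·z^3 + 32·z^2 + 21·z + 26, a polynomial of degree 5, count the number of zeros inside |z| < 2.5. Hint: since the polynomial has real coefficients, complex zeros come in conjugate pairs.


The zeros of p are: -2, (-2 + 3i), (-2 - 3i), (0 + 1i), (0 - 1i).
Their magnitudes are: 2, 3.606, 3.606, 1, 1.
Zeros with |z| < R = 2.5: -2, (0 + 1i), (0 - 1i).
Count = 3.
By the argument principle, (1/2πi) ∮_{|z|=R} p'(z)/p(z) dz equals exactly this count.

Number of zeros inside |z| < 2.5: 3.


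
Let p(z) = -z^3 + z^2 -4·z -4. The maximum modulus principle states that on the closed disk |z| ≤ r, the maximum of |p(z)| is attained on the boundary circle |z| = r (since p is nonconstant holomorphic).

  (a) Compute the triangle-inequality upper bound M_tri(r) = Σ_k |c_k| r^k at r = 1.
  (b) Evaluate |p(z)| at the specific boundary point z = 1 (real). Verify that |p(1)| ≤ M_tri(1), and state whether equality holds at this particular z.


Coefficients: c_0 = -4, c_1 = -4, c_2 = 1, c_3 = -1. Radius r = 1.
Part (a). Triangle bound: M_tri(r) = Σ_k |c_k| r^k
  = |-4|·1^0 + |-4|·1^1 + |1|·1^2 + |-1|·1^3
  = 4 + 4 + 1 + 1 = 10.
This bounds M(r) := max_{|z|=r} |p(z)| from above; equality holds iff all terms c_k z^k can be made to align in phase at a single z on |z|=r.
Part (b). At z = 1 (real, on the circle |z| = r):
  p(1) = (-4)·1^0 + (-4)·1^1 + (1)·1^2 + (-1)·1^3 = -8.
  |p(1)| = 8.
Check: |p(1)| = 8 ≤ 10 = M_tri(1). ✓ Equality does not hold at z = 1 (the coefficients have mixed signs, so the terms do not all align in phase there).

M_tri(1) = 10; |p(1)| = 8; equality at z=1: no.


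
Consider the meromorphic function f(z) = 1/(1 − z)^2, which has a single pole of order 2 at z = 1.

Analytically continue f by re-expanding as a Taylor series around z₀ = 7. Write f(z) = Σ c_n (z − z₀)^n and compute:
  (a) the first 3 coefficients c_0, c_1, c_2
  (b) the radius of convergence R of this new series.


Let w = z − z₀, so z = z₀ + w.
Then 1 − z = 1 − (z₀ + w) = (1 − z₀) − w = -6 − w.
f(z) = 1/(-6 − w)^2 = (1/(-6)^2) · (1 − w/(-6))^{−2}.
By the binomial series (1−u)^{−2} = Σ_{n≥0} C(n+1, 1) u^n for |u|<1, with u = w/(-6):
  c_n = C(n+1, 1) / (-6)^(n+2).
  c_0 = 1/(-6)^2 = 1/36.
  c_1 = 2/(-6)^3 = -1/108.
  c_2 = 3/(-6)^4 = 1/432.
The series is valid for |w/d| < 1, i.e. |z − z₀| < |d|.
Radius of convergence: R = |1 − z₀| = |-6| = 6 (distance from z₀ to the singularity z = 1).

c_0 = 1/36, c_1 = -1/108, c_2 = 1/432; R = 6.


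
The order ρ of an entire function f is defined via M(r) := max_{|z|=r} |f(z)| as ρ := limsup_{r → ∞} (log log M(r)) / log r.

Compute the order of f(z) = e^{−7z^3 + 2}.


|e^{−7z^3 + 2}| = e^{Re(-7·z^3) + 2} ≤ e^{7|z|^3 + 2} = e^{7r^3 + 2} on |z| = r, so ρ ≤ 3. Choosing z on |z|=r so that -7·z^3 is real positive (always possible by picking arg z appropriately) gives |f(z)| = e^{7r^3 + 2}, matching the bound. The additive constant 2 does not affect log log M(r) ~ 3·log r. Hence ρ = 3.
Therefore ρ = 3.

Order ρ = 3.


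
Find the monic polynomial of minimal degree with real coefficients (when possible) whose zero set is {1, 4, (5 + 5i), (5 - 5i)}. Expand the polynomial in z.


The polynomial is p(z) = ∏_{α ∈ S} (z − α), where S = {1, 4, (5 + 5i), (5 - 5i)}.
Expanding the product yields: p(z) = z^4 -15·z^3 + 104·z^2 -290·z + 200.
Note conjugate pairs combine to real quadratics: (z − (5+5i))(z − (5−5i)) = z² − 10z + 50.
The resulting polynomial has degree 4 and real coefficients as required.

p(z) = z^4 -15·z^3 + 104·z^2 -290·z + 200.


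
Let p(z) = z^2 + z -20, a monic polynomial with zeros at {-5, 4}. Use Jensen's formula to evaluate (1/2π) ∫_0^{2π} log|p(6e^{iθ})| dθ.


Zeros: -5, 4; r = 6.
Inside |z| < r: -5, 4. Outside (|z| ≥ r): ∅.
p(0) = -20, so log|p(0)| = log(20) = 2.9957.
Apply Jensen: I(r) = log|p(0)| + Σ_k log(r/|z_k|), summed over zeros inside |z| < r.
  log(r/|z_k|) for z_k = -5: log(6/5) = 0.1823
  log(r/|z_k|) for z_k = 4: log(6/4) = 0.4055
Sum over inside zeros: 0.5878.
I(r) = log|p(0)| + (inside sum) = 2.9957 + 0.5878 = 3.5835.
Closed form (all zeros inside, monic): I(r) = n·log(r) = 2·log(6) = 3.5835. ✓

I(r) ≈ 3.5835.


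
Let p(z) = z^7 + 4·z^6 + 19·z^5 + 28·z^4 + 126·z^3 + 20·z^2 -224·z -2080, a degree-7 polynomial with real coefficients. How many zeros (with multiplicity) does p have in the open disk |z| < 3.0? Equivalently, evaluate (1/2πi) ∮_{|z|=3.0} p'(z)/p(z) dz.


The zeros of p are: 2, (-2 + 3i), (-2 - 3i), (-2 + 2i), (-2 - 2i), (1 + 3i), (1 - 3i).
Their magnitudes are: 2, 3.606, 3.606, 2.828, 2.828, 3.162, 3.162.
Zeros with |z| < R = 3.0: 2, (-2 + 2i), (-2 - 2i).
Count = 3.
By the argument principle, (1/2πi) ∮_{|z|=R} p'(z)/p(z) dz equals exactly this count.

Number of zeros inside |z| < 3.0: 3.


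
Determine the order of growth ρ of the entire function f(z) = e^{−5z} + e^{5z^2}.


Each summand is entire of order 1 and 2 respectively (as in the single-exponential case). The order of a sum is at most the max of the orders, so ρ ≤ 2. For the lower bound: on |z|=r choose arg z so that 5z^2 is real positive; then |e^{5z^2}| = e^{5r^2} while |e^{-5z}| ≤ e^{5r^1} = o(e^{5r^2}). So |f| ≥ e^{5r^2}(1 − o(1)) and ρ ≥ 2. Hence ρ = max(1, 2) = 2.
Therefore ρ = 2.

Order ρ = 2.


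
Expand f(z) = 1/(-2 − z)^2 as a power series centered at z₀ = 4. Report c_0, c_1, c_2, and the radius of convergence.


Let w = z − z₀, so z = z₀ + w.
Then -2 − z = -2 − (z₀ + w) = (-2 − z₀) − w = -6 − w.
f(z) = 1/(-6 − w)^2 = (1/(-6)^2) · (1 − w/(-6))^{−2}.
By the binomial series (1−u)^{−2} = Σ_{n≥0} C(n+1, 1) u^n for |u|<1, with u = w/(-6):
  c_n = C(n+1, 1) / (-6)^(n+2).
  c_0 = 1/(-6)^2 = 1/36.
  c_1 = 2/(-6)^3 = -1/108.
  c_2 = 3/(-6)^4 = 1/432.
The series is valid for |w/d| < 1, i.e. |z − z₀| < |d|.
Radius of convergence: R = |-2 − z₀| = |-6| = 6 (distance from z₀ to the singularity z = -2).

c_0 = 1/36, c_1 = -1/108, c_2 = 1/432; R = 6.


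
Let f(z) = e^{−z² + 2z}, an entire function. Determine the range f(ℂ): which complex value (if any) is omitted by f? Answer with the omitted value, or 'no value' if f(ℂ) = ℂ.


Little Picard bounds the complement of f(ℂ) to at most one point.
The exponent g(z) = −z² + 2z is a nonconstant polynomial, hence surjective onto ℂ. So e^{g(z)} takes every value in {e^w : w ∈ ℂ} = ℂ ∖ {0}. Adding 0 shifts the range to ℂ ∖ {0}. f omits exactly 0.

Omitted value: 0.


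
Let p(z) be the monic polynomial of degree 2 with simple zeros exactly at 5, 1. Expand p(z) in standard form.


The polynomial is p(z) = ∏_{α ∈ S} (z − α), where S = {5, 1}.
Expanding the product yields: p(z) = z^2 -6·z + 5.
The resulting polynomial has degree 2 and real coefficients as required.

p(z) = z^2 -6·z + 5.


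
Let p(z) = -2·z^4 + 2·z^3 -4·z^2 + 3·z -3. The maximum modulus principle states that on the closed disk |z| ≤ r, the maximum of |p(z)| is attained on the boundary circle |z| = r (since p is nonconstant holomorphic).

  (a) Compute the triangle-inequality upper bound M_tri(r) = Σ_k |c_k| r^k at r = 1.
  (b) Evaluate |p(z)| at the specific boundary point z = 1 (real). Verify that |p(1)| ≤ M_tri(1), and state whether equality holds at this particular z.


Coefficients: c_0 = -3, c_1 = 3, c_2 = -4, c_3 = 2, c_4 = -2. Radius r = 1.
Part (a). Triangle bound: M_tri(r) = Σ_k |c_k| r^k
  = |-3|·1^0 + |3|·1^1 + |-4|·1^2 + |2|·1^3 + |-2|·1^4
  = 3 + 3 + 4 + 2 + 2 = 14.
This bounds M(r) := max_{|z|=r} |p(z)| from above; equality holds iff all terms c_k z^k can be made to align in phase at a single z on |z|=r.
Part (b). At z = 1 (real, on the circle |z| = r):
  p(1) = (-3)·1^0 + (3)·1^1 + (-4)·1^2 + (2)·1^3 + (-2)·1^4 = -4.
  |p(1)| = 4.
Check: |p(1)| = 4 ≤ 14 = M_tri(1). ✓ Equality does not hold at z = 1 (the coefficients have mixed signs, so the terms do not all align in phase there).

M_tri(1) = 14; |p(1)| = 4; equality at z=1: no.


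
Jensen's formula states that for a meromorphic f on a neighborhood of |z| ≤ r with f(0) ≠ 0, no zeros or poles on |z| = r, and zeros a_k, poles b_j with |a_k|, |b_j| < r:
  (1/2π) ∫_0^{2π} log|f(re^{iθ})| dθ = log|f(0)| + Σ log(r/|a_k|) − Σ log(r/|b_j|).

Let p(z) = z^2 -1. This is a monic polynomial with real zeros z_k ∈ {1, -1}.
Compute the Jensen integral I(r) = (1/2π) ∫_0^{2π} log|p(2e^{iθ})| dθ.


Zeros: -1, 1; r = 2.
Inside |z| < r: -1, 1. Outside (|z| ≥ r): ∅.
p(0) = -1, so log|p(0)| = log(1) = 0.0000.
Apply Jensen: I(r) = log|p(0)| + Σ_k log(r/|z_k|), summed over zeros inside |z| < r.
  log(r/|z_k|) for z_k = 1: log(2/1) = 0.6931
  log(r/|z_k|) for z_k = -1: log(2/1) = 0.6931
Sum over inside zeros: 1.3863.
I(r) = log|p(0)| + (inside sum) = 0.0000 + 1.3863 = 1.3863.
Closed form (all zeros inside, monic): I(r) = n·log(r) = 2·log(2) = 1.3863. ✓

I(r) ≈ 1.3863.


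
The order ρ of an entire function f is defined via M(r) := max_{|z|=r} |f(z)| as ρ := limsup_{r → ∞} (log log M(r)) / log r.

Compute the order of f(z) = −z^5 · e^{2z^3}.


M(r) = max_{|z|=r} |-1|·|z|^5·|e^{2z^3}| = 1·r^5 · e^{2r^3} (the factors attain their maxima compatibly on |z|=r). Then log M(r) = log 1 + 5·log r + 2r^3, dominated by the last term, so log log M(r) ~ 3·log r. The polynomial factor -1z^5 contributes only a log r term and does not affect the order. ρ = 3.
Therefore ρ = 3.

Order ρ = 3.


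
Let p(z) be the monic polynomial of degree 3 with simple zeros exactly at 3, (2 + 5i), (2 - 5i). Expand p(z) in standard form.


The polynomial is p(z) = ∏_{α ∈ S} (z − α), where S = {3, (2 + 5i), (2 - 5i)}.
Expanding the product yields: p(z) = z^3 -7·z^2 + 41·z -87.
Note conjugate pairs combine to real quadratics: (z − (2+5i))(z − (2−5i)) = z² − 4z + 29.
The resulting polynomial has degree 3 and real coefficients as required.

p(z) = z^3 -7·z^2 + 41·z -87.


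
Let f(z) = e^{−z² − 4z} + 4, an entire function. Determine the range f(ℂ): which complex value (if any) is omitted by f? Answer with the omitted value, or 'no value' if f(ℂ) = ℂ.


Little Picard bounds the complement of f(ℂ) to at most one point.
The exponent g(z) = −z² − 4z is a nonconstant polynomial, hence surjective onto ℂ. So e^{g(z)} takes every value in {e^w : w ∈ ℂ} = ℂ ∖ {0}. Adding 4 shifts the range to ℂ ∖ {4}. f omits exactly 4.

Omitted value: 4.


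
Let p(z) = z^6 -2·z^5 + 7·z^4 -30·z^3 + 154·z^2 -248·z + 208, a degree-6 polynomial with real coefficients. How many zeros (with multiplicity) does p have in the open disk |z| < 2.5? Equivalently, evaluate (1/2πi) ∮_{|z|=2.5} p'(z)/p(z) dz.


The zeros of p are: (2 + 2i), (2 - 2i), (-2 + 3i), (-2 - 3i), (1 + 1i), (1 - 1i).
Their magnitudes are: 2.828, 2.828, 3.606, 3.606, 1.414, 1.414.
Zeros with |z| < R = 2.5: (1 + 1i), (1 - 1i).
Count = 2.
By the argument principle, (1/2πi) ∮_{|z|=R} p'(z)/p(z) dz equals exactly this count.

Number of zeros inside |z| < 2.5: 2.


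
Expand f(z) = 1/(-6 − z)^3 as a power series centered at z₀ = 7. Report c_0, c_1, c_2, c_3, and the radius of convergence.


Let w = z − z₀, so z = z₀ + w.
Then -6 − z = -6 − (z₀ + w) = (-6 − z₀) − w = -13 − w.
f(z) = 1/(-13 − w)^3 = (1/(-13)^3) · (1 − w/(-13))^{−3}.
By the binomial series (1−u)^{−3} = Σ_{n≥0} C(n+2, 2) u^n for |u|<1, with u = w/(-13):
  c_n = C(n+2, 2) / (-13)^(n+3).
  c_0 = 1/(-13)^3 = -1/2197.
  c_1 = 3/(-13)^4 = 3/28561.
  c_2 = 6/(-13)^5 = -6/371293.
  c_3 = 10/(-13)^6 = 10/4826809.
The series is valid for |w/d| < 1, i.e. |z − z₀| < |d|.
Radius of convergence: R = |-6 − z₀| = |-13| = 13 (distance from z₀ to the singularity z = -6).

c_0 = -1/2197, c_1 = 3/28561, c_2 = -6/371293, c_3 = 10/4826809; R = 13.


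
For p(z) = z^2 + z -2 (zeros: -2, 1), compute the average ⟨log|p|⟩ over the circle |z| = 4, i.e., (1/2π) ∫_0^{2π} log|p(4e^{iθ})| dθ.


Zeros: -2, 1; r = 4.
Inside |z| < r: -2, 1. Outside (|z| ≥ r): ∅.
p(0) = -2, so log|p(0)| = log(2) = 0.6931.
Apply Jensen: I(r) = log|p(0)| + Σ_k log(r/|z_k|), summed over zeros inside |z| < r.
  log(r/|z_k|) for z_k = -2: log(4/2) = 0.6931
  log(r/|z_k|) for z_k = 1: log(4/1) = 1.3863
Sum over inside zeros: 2.0794.
I(r) = log|p(0)| + (inside sum) = 0.6931 + 2.0794 = 2.7726.
Closed form (all zeros inside, monic): I(r) = n·log(r) = 2·log(4) = 2.7726. ✓

I(r) ≈ 2.7726.


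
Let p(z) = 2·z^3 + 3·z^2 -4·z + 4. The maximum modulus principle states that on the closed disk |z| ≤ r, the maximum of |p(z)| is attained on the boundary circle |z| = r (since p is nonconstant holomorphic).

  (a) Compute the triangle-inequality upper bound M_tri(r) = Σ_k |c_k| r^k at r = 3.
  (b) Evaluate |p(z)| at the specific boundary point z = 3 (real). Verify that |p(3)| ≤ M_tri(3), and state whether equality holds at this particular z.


Coefficients: c_0 = 4, c_1 = -4, c_2 = 3, c_3 = 2. Radius r = 3.
Part (a). Triangle bound: M_tri(r) = Σ_k |c_k| r^k
  = |4|·3^0 + |-4|·3^1 + |3|·3^2 + |2|·3^3
  = 4 + 12 + 27 + 54 = 97.
This bounds M(r) := max_{|z|=r} |p(z)| from above; equality holds iff all terms c_k z^k can be made to align in phase at a single z on |z|=r.
Part (b). At z = 3 (real, on the circle |z| = r):
  p(3) = (4)·3^0 + (-4)·3^1 + (3)·3^2 + (2)·3^3 = 73.
  |p(3)| = 73.
Check: |p(3)| = 73 ≤ 97 = M_tri(3). ✓ Equality does not hold at z = 3 (the coefficients have mixed signs, so the terms do not all align in phase there).

M_tri(3) = 97; |p(3)| = 73; equality at z=3: no.


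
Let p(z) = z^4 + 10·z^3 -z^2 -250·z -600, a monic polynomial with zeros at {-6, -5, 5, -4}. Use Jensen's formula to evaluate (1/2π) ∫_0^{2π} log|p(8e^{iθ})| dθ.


Zeros: -6, -5, -4, 5; r = 8.
Inside |z| < r: -6, -5, -4, 5. Outside (|z| ≥ r): ∅.
p(0) = -600, so log|p(0)| = log(600) = 6.3969.
Apply Jensen: I(r) = log|p(0)| + Σ_k log(r/|z_k|), summed over zeros inside |z| < r.
  log(r/|z_k|) for z_k = -6: log(8/6) = 0.2877
  log(r/|z_k|) for z_k = -5: log(8/5) = 0.4700
  log(r/|z_k|) for z_k = 5: log(8/5) = 0.4700
  log(r/|z_k|) for z_k = -4: log(8/4) = 0.6931
Sum over inside zeros: 1.9208.
I(r) = log|p(0)| + (inside sum) = 6.3969 + 1.9208 = 8.3178.
Closed form (all zeros inside, monic): I(r) = n·log(r) = 4·log(8) = 8.3178. ✓

I(r) ≈ 8.3178.


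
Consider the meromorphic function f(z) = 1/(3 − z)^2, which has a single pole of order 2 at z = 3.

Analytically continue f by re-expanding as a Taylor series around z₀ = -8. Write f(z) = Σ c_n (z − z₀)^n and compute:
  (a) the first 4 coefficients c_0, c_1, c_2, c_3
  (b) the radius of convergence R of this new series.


Let w = z − z₀, so z = z₀ + w.
Then 3 − z = 3 − (z₀ + w) = (3 − z₀) − w = 11 − w.
f(z) = 1/(11 − w)^2 = (1/(11)^2) · (1 − w/(11))^{−2}.
By the binomial series (1−u)^{−2} = Σ_{n≥0} C(n+1, 1) u^n for |u|<1, with u = w/(11):
  c_n = C(n+1, 1) / (11)^(n+2).
  c_0 = 1/(11)^2 = 1/121.
  c_1 = 2/(11)^3 = 2/1331.
  c_2 = 3/(11)^4 = 3/14641.
  c_3 = 4/(11)^5 = 4/161051.
The series is valid for |w/d| < 1, i.e. |z − z₀| < |d|.
Radius of convergence: R = |3 − z₀| = |11| = 11 (distance from z₀ to the singularity z = 3).

c_0 = 1/121, c_1 = 2/1331, c_2 = 3/14641, c_3 = 4/161051; R = 11.


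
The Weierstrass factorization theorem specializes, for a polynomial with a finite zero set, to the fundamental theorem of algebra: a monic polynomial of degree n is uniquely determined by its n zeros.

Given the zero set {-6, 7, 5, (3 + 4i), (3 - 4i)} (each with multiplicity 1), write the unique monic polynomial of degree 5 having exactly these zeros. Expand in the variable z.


The polynomial is p(z) = ∏_{α ∈ S} (z − α), where S = {-6, 7, 5, (3 + 4i), (3 - 4i)}.
Expanding the product yields: p(z) = z^5 -12·z^4 + 24·z^3 + 282·z^2 -2185·z + 5250.
Note conjugate pairs combine to real quadratics: (z − (3+4i))(z − (3−4i)) = z² − 6z + 25.
The resulting polynomial has degree 5 and real coefficients as required.

p(z) = z^5 -12·z^4 + 24·z^3 + 282·z^2 -2185·z + 5250.
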